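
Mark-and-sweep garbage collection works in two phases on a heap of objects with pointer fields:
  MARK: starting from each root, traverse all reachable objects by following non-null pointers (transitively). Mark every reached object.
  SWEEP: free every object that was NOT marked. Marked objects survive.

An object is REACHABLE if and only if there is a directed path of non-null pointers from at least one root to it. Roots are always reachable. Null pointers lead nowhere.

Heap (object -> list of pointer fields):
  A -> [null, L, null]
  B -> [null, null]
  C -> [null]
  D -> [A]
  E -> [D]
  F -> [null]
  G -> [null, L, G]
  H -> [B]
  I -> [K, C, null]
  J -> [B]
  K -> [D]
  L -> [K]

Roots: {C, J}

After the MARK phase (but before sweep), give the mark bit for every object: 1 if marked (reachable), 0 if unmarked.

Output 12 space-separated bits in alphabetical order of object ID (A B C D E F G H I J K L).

Roots: C J
Mark C: refs=null, marked=C
Mark J: refs=B, marked=C J
Mark B: refs=null null, marked=B C J
Unmarked (collected): A D E F G H I K L

Answer: 0 1 1 0 0 0 0 0 0 1 0 0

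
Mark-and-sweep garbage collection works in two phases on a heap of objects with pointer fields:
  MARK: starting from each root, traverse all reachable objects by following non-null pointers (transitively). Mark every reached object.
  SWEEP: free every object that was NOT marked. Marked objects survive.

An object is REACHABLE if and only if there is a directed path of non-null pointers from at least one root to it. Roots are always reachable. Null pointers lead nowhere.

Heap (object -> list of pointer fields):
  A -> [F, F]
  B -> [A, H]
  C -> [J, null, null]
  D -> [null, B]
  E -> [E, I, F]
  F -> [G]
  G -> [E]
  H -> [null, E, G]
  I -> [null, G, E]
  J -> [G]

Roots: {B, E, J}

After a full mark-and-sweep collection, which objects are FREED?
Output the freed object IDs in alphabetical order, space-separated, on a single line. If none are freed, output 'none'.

Roots: B E J
Mark B: refs=A H, marked=B
Mark E: refs=E I F, marked=B E
Mark J: refs=G, marked=B E J
Mark A: refs=F F, marked=A B E J
Mark H: refs=null E G, marked=A B E H J
Mark I: refs=null G E, marked=A B E H I J
Mark F: refs=G, marked=A B E F H I J
Mark G: refs=E, marked=A B E F G H I J
Unmarked (collected): C D

Answer: C D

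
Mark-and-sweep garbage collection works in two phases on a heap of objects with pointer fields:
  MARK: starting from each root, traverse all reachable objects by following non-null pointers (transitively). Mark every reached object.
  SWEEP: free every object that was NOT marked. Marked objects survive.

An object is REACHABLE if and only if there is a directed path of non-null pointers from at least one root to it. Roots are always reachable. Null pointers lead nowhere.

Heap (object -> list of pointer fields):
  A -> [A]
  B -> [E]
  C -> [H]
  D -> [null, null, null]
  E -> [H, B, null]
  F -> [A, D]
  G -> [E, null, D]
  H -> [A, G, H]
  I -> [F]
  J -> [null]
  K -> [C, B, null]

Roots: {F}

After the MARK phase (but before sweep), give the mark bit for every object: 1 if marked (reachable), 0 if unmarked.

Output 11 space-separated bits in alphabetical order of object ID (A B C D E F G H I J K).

Answer: 1 0 0 1 0 1 0 0 0 0 0

Derivation:
Roots: F
Mark F: refs=A D, marked=F
Mark A: refs=A, marked=A F
Mark D: refs=null null null, marked=A D F
Unmarked (collected): B C E G H I J K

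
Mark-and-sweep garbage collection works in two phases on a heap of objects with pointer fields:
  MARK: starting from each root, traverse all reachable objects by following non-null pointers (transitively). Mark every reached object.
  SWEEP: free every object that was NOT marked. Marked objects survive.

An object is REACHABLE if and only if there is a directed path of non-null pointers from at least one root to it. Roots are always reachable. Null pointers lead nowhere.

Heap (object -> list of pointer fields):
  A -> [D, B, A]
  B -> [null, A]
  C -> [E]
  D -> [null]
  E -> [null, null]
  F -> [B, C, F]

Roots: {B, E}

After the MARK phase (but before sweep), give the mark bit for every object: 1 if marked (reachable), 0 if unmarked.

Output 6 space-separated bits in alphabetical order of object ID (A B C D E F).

Answer: 1 1 0 1 1 0

Derivation:
Roots: B E
Mark B: refs=null A, marked=B
Mark E: refs=null null, marked=B E
Mark A: refs=D B A, marked=A B E
Mark D: refs=null, marked=A B D E
Unmarked (collected): C F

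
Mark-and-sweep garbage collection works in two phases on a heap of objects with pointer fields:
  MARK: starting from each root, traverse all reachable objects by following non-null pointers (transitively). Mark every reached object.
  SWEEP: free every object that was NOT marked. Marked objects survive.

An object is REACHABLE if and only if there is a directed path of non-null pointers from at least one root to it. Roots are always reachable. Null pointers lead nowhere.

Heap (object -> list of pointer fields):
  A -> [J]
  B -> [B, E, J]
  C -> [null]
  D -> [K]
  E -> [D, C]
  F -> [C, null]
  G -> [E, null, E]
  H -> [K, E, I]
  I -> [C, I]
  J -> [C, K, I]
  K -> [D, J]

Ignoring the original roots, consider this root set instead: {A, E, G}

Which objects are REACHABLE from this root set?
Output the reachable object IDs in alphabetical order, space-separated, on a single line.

Roots: A E G
Mark A: refs=J, marked=A
Mark E: refs=D C, marked=A E
Mark G: refs=E null E, marked=A E G
Mark J: refs=C K I, marked=A E G J
Mark D: refs=K, marked=A D E G J
Mark C: refs=null, marked=A C D E G J
Mark K: refs=D J, marked=A C D E G J K
Mark I: refs=C I, marked=A C D E G I J K
Unmarked (collected): B F H

Answer: A C D E G I J K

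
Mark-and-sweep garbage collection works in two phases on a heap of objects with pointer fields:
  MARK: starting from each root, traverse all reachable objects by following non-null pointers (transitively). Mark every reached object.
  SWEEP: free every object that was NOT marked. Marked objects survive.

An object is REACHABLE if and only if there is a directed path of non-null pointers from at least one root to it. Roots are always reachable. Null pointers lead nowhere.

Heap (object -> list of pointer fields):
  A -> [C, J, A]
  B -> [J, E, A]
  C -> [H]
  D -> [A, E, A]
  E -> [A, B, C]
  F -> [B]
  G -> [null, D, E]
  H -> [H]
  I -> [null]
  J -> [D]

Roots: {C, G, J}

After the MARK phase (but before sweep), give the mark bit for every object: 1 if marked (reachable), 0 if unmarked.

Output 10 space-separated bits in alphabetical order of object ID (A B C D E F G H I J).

Answer: 1 1 1 1 1 0 1 1 0 1

Derivation:
Roots: C G J
Mark C: refs=H, marked=C
Mark G: refs=null D E, marked=C G
Mark J: refs=D, marked=C G J
Mark H: refs=H, marked=C G H J
Mark D: refs=A E A, marked=C D G H J
Mark E: refs=A B C, marked=C D E G H J
Mark A: refs=C J A, marked=A C D E G H J
Mark B: refs=J E A, marked=A B C D E G H J
Unmarked (collected): F I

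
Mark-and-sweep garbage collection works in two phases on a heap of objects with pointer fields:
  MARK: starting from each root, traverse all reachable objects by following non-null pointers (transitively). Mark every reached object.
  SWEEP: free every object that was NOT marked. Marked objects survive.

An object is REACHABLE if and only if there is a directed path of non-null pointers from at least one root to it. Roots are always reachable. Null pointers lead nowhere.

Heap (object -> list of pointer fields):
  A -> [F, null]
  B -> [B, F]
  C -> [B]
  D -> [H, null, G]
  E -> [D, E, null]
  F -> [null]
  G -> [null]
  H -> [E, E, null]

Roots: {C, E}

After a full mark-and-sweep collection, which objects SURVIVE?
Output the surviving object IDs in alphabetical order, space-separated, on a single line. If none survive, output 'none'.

Answer: B C D E F G H

Derivation:
Roots: C E
Mark C: refs=B, marked=C
Mark E: refs=D E null, marked=C E
Mark B: refs=B F, marked=B C E
Mark D: refs=H null G, marked=B C D E
Mark F: refs=null, marked=B C D E F
Mark H: refs=E E null, marked=B C D E F H
Mark G: refs=null, marked=B C D E F G H
Unmarked (collected): A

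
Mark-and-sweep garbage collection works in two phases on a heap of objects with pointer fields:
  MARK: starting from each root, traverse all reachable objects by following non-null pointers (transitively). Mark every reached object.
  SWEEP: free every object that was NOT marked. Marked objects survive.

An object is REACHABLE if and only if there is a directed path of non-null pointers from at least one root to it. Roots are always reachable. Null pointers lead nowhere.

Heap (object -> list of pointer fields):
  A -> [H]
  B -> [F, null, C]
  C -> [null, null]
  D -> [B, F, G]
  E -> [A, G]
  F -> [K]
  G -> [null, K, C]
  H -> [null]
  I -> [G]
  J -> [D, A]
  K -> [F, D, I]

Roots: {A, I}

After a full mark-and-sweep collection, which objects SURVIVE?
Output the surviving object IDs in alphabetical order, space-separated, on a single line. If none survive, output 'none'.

Roots: A I
Mark A: refs=H, marked=A
Mark I: refs=G, marked=A I
Mark H: refs=null, marked=A H I
Mark G: refs=null K C, marked=A G H I
Mark K: refs=F D I, marked=A G H I K
Mark C: refs=null null, marked=A C G H I K
Mark F: refs=K, marked=A C F G H I K
Mark D: refs=B F G, marked=A C D F G H I K
Mark B: refs=F null C, marked=A B C D F G H I K
Unmarked (collected): E J

Answer: A B C D F G H I K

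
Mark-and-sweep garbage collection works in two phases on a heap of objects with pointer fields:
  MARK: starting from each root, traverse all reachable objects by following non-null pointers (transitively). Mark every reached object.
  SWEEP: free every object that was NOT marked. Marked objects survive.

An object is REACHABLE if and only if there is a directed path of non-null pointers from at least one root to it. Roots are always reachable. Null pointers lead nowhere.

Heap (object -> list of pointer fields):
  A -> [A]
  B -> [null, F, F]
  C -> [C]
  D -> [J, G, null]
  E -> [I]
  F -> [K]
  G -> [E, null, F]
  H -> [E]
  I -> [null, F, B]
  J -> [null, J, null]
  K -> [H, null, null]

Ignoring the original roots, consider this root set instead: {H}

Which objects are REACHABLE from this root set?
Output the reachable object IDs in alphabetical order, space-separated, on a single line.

Roots: H
Mark H: refs=E, marked=H
Mark E: refs=I, marked=E H
Mark I: refs=null F B, marked=E H I
Mark F: refs=K, marked=E F H I
Mark B: refs=null F F, marked=B E F H I
Mark K: refs=H null null, marked=B E F H I K
Unmarked (collected): A C D G J

Answer: B E F H I K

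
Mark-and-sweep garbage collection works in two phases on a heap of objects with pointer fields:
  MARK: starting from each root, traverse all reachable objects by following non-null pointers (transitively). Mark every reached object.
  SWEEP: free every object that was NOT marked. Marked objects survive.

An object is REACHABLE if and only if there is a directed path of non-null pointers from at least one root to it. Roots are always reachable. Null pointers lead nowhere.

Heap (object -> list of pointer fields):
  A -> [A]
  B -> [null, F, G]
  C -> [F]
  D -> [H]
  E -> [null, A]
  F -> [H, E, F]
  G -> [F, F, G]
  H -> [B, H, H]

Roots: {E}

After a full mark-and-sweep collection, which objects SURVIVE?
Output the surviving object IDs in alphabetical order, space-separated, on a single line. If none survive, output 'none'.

Roots: E
Mark E: refs=null A, marked=E
Mark A: refs=A, marked=A E
Unmarked (collected): B C D F G H

Answer: A E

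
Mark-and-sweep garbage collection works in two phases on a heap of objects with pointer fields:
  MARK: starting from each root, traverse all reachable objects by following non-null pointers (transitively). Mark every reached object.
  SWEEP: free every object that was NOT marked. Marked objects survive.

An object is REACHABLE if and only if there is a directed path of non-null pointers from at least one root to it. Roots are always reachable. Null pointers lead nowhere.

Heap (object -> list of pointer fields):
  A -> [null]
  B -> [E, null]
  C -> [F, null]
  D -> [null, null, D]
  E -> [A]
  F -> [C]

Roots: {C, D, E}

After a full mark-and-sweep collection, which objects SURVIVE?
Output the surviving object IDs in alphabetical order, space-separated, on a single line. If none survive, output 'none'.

Roots: C D E
Mark C: refs=F null, marked=C
Mark D: refs=null null D, marked=C D
Mark E: refs=A, marked=C D E
Mark F: refs=C, marked=C D E F
Mark A: refs=null, marked=A C D E F
Unmarked (collected): B

Answer: A C D E F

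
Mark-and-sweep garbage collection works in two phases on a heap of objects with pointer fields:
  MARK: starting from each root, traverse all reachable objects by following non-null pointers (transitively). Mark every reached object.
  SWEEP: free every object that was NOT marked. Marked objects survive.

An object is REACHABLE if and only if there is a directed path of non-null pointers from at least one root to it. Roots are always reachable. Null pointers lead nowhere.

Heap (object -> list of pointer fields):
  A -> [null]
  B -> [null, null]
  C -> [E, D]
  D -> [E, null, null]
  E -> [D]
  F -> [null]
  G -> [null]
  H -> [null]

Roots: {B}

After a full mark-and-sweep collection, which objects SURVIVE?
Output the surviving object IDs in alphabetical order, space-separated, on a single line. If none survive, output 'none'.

Answer: B

Derivation:
Roots: B
Mark B: refs=null null, marked=B
Unmarked (collected): A C D E F G H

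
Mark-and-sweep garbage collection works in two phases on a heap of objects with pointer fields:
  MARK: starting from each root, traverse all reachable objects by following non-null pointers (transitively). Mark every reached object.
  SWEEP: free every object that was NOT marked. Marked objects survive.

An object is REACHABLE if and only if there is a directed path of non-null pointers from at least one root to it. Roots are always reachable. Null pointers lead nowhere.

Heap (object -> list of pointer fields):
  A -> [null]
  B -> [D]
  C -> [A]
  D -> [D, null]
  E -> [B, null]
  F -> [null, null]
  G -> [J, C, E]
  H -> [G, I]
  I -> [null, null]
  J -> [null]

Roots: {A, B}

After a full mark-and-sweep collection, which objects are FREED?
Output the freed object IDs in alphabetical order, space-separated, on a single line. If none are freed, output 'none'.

Answer: C E F G H I J

Derivation:
Roots: A B
Mark A: refs=null, marked=A
Mark B: refs=D, marked=A B
Mark D: refs=D null, marked=A B D
Unmarked (collected): C E F G H I J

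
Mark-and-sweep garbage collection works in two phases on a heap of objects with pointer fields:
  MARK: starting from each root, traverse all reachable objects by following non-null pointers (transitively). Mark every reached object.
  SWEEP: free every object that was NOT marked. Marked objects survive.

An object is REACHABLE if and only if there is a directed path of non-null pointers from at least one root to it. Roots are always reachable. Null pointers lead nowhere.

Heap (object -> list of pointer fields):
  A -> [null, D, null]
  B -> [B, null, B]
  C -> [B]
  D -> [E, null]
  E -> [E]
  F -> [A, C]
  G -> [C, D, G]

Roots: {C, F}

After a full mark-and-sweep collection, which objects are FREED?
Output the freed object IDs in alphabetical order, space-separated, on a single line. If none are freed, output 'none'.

Answer: G

Derivation:
Roots: C F
Mark C: refs=B, marked=C
Mark F: refs=A C, marked=C F
Mark B: refs=B null B, marked=B C F
Mark A: refs=null D null, marked=A B C F
Mark D: refs=E null, marked=A B C D F
Mark E: refs=E, marked=A B C D E F
Unmarked (collected): G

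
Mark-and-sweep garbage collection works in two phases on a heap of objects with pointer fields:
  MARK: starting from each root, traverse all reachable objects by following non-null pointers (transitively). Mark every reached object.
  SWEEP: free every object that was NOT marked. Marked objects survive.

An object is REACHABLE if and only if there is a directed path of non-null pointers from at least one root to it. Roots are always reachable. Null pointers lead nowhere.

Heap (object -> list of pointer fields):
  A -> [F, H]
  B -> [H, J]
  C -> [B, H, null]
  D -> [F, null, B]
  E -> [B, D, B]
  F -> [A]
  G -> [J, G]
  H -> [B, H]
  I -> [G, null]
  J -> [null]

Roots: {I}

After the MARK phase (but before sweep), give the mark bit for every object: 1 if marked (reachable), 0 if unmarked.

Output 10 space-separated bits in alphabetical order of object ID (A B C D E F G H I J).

Answer: 0 0 0 0 0 0 1 0 1 1

Derivation:
Roots: I
Mark I: refs=G null, marked=I
Mark G: refs=J G, marked=G I
Mark J: refs=null, marked=G I J
Unmarked (collected): A B C D E F H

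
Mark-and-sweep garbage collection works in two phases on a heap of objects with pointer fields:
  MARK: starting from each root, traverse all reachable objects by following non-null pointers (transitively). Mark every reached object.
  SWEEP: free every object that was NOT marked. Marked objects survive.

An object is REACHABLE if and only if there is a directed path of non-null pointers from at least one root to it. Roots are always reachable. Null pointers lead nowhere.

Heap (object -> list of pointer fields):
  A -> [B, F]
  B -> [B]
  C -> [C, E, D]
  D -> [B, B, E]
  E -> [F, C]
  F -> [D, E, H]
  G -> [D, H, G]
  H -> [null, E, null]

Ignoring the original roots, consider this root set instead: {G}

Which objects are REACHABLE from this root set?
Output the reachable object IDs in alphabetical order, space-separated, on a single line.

Roots: G
Mark G: refs=D H G, marked=G
Mark D: refs=B B E, marked=D G
Mark H: refs=null E null, marked=D G H
Mark B: refs=B, marked=B D G H
Mark E: refs=F C, marked=B D E G H
Mark F: refs=D E H, marked=B D E F G H
Mark C: refs=C E D, marked=B C D E F G H
Unmarked (collected): A

Answer: B C D E F G H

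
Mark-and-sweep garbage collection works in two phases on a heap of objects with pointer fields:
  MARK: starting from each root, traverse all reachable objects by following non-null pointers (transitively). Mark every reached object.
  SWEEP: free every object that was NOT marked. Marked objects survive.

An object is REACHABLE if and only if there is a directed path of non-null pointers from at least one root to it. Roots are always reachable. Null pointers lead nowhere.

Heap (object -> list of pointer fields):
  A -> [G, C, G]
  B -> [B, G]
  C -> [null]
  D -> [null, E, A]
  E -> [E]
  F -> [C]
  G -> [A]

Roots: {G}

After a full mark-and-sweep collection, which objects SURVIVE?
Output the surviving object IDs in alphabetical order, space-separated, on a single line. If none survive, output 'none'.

Roots: G
Mark G: refs=A, marked=G
Mark A: refs=G C G, marked=A G
Mark C: refs=null, marked=A C G
Unmarked (collected): B D E F

Answer: A C G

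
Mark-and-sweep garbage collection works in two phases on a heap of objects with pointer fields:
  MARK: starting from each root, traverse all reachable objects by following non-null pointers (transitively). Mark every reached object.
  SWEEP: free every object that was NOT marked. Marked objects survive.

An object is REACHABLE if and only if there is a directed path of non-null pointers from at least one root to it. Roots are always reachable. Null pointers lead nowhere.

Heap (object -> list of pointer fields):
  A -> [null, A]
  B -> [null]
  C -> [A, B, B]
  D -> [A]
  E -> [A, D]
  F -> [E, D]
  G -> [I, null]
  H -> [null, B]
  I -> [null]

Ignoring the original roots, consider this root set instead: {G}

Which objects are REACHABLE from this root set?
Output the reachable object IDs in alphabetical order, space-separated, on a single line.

Answer: G I

Derivation:
Roots: G
Mark G: refs=I null, marked=G
Mark I: refs=null, marked=G I
Unmarked (collected): A B C D E F H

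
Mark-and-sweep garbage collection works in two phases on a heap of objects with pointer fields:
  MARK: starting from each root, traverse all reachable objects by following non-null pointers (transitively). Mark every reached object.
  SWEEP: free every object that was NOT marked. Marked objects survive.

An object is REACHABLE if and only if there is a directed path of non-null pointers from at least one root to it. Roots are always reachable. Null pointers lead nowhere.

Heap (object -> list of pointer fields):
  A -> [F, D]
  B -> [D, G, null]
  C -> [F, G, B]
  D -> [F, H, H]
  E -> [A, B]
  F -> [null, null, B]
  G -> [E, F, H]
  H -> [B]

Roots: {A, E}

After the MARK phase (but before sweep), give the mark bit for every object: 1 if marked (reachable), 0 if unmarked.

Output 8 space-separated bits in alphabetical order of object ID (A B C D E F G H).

Roots: A E
Mark A: refs=F D, marked=A
Mark E: refs=A B, marked=A E
Mark F: refs=null null B, marked=A E F
Mark D: refs=F H H, marked=A D E F
Mark B: refs=D G null, marked=A B D E F
Mark H: refs=B, marked=A B D E F H
Mark G: refs=E F H, marked=A B D E F G H
Unmarked (collected): C

Answer: 1 1 0 1 1 1 1 1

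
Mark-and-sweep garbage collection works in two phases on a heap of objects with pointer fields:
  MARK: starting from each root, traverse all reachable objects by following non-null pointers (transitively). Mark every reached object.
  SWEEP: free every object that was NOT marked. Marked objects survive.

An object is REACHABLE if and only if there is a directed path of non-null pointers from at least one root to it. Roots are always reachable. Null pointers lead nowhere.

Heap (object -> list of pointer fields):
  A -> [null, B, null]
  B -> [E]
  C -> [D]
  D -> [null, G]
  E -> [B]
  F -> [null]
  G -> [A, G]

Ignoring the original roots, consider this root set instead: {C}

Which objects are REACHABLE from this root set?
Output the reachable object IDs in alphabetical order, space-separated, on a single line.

Answer: A B C D E G

Derivation:
Roots: C
Mark C: refs=D, marked=C
Mark D: refs=null G, marked=C D
Mark G: refs=A G, marked=C D G
Mark A: refs=null B null, marked=A C D G
Mark B: refs=E, marked=A B C D G
Mark E: refs=B, marked=A B C D E G
Unmarked (collected): F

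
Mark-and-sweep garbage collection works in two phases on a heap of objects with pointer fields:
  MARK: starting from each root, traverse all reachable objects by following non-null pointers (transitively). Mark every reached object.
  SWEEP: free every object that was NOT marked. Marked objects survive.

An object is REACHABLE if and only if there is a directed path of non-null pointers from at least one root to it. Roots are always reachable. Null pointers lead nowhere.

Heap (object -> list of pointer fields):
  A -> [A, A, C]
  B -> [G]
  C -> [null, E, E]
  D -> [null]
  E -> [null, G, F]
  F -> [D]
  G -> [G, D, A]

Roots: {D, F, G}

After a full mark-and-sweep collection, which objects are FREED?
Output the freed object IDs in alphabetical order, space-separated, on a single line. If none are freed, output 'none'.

Answer: B

Derivation:
Roots: D F G
Mark D: refs=null, marked=D
Mark F: refs=D, marked=D F
Mark G: refs=G D A, marked=D F G
Mark A: refs=A A C, marked=A D F G
Mark C: refs=null E E, marked=A C D F G
Mark E: refs=null G F, marked=A C D E F G
Unmarked (collected): B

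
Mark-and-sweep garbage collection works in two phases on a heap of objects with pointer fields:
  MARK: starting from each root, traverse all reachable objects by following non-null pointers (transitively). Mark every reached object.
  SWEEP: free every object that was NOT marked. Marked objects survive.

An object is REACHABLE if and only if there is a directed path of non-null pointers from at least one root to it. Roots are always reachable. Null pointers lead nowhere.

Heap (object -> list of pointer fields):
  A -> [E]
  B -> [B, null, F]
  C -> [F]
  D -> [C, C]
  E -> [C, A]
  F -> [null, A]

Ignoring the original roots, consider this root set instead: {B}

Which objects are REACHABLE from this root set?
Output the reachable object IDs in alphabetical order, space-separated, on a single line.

Answer: A B C E F

Derivation:
Roots: B
Mark B: refs=B null F, marked=B
Mark F: refs=null A, marked=B F
Mark A: refs=E, marked=A B F
Mark E: refs=C A, marked=A B E F
Mark C: refs=F, marked=A B C E F
Unmarked (collected): D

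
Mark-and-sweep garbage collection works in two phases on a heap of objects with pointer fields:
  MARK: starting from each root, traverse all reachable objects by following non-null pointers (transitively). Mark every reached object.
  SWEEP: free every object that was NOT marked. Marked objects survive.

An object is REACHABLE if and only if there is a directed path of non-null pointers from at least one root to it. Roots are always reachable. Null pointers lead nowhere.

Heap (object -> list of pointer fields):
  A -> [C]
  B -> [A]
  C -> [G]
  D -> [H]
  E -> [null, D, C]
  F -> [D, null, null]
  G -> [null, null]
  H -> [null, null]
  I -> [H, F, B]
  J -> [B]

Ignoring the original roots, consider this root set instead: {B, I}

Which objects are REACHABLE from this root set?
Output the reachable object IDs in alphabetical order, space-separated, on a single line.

Roots: B I
Mark B: refs=A, marked=B
Mark I: refs=H F B, marked=B I
Mark A: refs=C, marked=A B I
Mark H: refs=null null, marked=A B H I
Mark F: refs=D null null, marked=A B F H I
Mark C: refs=G, marked=A B C F H I
Mark D: refs=H, marked=A B C D F H I
Mark G: refs=null null, marked=A B C D F G H I
Unmarked (collected): E J

Answer: A B C D F G H I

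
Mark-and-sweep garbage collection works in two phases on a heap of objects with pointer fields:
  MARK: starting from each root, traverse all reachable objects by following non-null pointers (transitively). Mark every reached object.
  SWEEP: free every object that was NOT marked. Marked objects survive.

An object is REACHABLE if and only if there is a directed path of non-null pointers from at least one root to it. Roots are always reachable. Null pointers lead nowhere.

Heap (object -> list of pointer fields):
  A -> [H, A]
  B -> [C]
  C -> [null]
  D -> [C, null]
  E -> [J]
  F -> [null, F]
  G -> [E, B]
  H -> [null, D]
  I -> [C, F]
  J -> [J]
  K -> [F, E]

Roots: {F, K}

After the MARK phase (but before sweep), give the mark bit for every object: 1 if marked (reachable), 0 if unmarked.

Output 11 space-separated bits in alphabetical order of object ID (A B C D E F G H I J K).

Answer: 0 0 0 0 1 1 0 0 0 1 1

Derivation:
Roots: F K
Mark F: refs=null F, marked=F
Mark K: refs=F E, marked=F K
Mark E: refs=J, marked=E F K
Mark J: refs=J, marked=E F J K
Unmarked (collected): A B C D G H I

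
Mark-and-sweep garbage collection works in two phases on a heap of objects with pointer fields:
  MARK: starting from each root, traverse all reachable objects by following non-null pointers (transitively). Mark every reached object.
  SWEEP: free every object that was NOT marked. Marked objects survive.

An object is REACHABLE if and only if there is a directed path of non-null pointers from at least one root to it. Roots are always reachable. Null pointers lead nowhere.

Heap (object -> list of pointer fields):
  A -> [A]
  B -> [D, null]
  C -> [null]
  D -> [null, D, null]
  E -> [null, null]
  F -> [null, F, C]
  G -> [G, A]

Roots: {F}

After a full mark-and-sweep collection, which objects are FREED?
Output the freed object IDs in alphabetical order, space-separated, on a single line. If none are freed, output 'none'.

Answer: A B D E G

Derivation:
Roots: F
Mark F: refs=null F C, marked=F
Mark C: refs=null, marked=C F
Unmarked (collected): A B D E G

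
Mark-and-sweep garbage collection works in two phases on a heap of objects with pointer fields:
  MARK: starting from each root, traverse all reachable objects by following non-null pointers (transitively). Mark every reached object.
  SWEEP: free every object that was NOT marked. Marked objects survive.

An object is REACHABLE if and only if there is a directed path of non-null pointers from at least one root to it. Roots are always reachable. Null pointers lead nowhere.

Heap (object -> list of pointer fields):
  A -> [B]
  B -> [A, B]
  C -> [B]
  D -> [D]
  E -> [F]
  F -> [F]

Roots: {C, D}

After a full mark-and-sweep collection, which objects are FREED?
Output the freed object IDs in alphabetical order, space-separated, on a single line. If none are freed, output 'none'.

Roots: C D
Mark C: refs=B, marked=C
Mark D: refs=D, marked=C D
Mark B: refs=A B, marked=B C D
Mark A: refs=B, marked=A B C D
Unmarked (collected): E F

Answer: E F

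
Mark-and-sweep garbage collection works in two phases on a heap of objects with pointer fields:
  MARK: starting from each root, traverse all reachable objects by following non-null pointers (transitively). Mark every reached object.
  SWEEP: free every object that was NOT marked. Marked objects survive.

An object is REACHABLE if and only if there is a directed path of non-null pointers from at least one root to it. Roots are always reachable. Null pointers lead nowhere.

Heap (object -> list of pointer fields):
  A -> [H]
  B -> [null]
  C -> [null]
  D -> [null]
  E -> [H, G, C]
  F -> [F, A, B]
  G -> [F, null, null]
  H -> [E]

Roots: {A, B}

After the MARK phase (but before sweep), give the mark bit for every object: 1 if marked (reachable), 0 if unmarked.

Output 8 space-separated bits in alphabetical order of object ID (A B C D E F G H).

Answer: 1 1 1 0 1 1 1 1

Derivation:
Roots: A B
Mark A: refs=H, marked=A
Mark B: refs=null, marked=A B
Mark H: refs=E, marked=A B H
Mark E: refs=H G C, marked=A B E H
Mark G: refs=F null null, marked=A B E G H
Mark C: refs=null, marked=A B C E G H
Mark F: refs=F A B, marked=A B C E F G H
Unmarked (collected): D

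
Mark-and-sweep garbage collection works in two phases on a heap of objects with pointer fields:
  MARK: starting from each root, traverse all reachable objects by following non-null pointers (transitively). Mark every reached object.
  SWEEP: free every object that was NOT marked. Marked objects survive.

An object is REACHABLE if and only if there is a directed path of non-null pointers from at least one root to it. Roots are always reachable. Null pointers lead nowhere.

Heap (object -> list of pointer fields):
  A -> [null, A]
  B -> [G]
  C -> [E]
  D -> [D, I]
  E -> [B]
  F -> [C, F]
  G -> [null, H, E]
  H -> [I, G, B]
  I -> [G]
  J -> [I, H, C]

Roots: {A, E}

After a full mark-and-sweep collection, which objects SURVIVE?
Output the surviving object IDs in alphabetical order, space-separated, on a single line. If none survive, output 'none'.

Roots: A E
Mark A: refs=null A, marked=A
Mark E: refs=B, marked=A E
Mark B: refs=G, marked=A B E
Mark G: refs=null H E, marked=A B E G
Mark H: refs=I G B, marked=A B E G H
Mark I: refs=G, marked=A B E G H I
Unmarked (collected): C D F J

Answer: A B E G H I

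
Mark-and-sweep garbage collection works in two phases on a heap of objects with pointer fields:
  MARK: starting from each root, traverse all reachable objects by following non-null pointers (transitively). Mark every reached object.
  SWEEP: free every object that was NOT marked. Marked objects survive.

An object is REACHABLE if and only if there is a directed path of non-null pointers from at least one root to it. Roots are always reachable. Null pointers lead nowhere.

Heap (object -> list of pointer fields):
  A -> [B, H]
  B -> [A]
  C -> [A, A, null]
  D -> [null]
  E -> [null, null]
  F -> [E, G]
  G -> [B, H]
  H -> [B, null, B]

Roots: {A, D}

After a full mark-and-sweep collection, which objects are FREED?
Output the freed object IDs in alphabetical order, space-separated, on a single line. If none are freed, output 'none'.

Answer: C E F G

Derivation:
Roots: A D
Mark A: refs=B H, marked=A
Mark D: refs=null, marked=A D
Mark B: refs=A, marked=A B D
Mark H: refs=B null B, marked=A B D H
Unmarked (collected): C E F G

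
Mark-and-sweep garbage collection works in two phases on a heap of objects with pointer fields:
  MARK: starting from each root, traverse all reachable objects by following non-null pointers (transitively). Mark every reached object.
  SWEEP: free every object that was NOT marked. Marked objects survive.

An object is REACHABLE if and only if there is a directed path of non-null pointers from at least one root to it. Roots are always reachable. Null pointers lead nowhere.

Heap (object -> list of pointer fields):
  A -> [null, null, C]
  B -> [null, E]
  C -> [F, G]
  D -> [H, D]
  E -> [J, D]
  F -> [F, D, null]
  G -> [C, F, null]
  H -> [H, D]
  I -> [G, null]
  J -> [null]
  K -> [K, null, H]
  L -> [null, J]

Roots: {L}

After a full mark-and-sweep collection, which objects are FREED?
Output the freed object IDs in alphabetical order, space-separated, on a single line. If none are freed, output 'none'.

Answer: A B C D E F G H I K

Derivation:
Roots: L
Mark L: refs=null J, marked=L
Mark J: refs=null, marked=J L
Unmarked (collected): A B C D E F G H I K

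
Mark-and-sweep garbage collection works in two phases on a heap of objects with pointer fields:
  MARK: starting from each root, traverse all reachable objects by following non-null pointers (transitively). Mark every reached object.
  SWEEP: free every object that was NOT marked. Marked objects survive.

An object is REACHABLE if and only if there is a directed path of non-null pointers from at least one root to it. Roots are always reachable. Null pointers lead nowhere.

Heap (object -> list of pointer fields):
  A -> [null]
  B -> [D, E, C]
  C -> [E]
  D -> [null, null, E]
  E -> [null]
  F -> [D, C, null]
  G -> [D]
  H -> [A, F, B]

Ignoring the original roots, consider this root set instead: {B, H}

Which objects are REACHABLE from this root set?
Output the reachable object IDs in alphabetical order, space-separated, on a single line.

Answer: A B C D E F H

Derivation:
Roots: B H
Mark B: refs=D E C, marked=B
Mark H: refs=A F B, marked=B H
Mark D: refs=null null E, marked=B D H
Mark E: refs=null, marked=B D E H
Mark C: refs=E, marked=B C D E H
Mark A: refs=null, marked=A B C D E H
Mark F: refs=D C null, marked=A B C D E F H
Unmarked (collected): G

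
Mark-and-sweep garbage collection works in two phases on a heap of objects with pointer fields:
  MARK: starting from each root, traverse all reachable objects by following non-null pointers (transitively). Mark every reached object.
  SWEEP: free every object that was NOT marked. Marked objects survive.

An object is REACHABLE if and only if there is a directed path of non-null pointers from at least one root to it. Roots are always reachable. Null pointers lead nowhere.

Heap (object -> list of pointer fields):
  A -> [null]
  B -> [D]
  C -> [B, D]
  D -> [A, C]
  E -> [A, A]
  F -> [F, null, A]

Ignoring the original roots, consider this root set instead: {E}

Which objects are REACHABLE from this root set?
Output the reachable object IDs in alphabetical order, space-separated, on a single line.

Answer: A E

Derivation:
Roots: E
Mark E: refs=A A, marked=E
Mark A: refs=null, marked=A E
Unmarked (collected): B C D F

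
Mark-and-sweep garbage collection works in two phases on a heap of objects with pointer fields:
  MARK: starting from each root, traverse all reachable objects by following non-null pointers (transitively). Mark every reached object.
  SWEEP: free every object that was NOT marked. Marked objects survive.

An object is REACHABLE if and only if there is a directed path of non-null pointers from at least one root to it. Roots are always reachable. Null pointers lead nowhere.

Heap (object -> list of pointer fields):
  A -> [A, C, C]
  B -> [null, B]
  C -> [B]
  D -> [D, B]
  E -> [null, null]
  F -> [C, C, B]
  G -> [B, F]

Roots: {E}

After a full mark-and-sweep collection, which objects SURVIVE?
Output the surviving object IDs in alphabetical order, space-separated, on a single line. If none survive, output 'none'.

Roots: E
Mark E: refs=null null, marked=E
Unmarked (collected): A B C D F G

Answer: E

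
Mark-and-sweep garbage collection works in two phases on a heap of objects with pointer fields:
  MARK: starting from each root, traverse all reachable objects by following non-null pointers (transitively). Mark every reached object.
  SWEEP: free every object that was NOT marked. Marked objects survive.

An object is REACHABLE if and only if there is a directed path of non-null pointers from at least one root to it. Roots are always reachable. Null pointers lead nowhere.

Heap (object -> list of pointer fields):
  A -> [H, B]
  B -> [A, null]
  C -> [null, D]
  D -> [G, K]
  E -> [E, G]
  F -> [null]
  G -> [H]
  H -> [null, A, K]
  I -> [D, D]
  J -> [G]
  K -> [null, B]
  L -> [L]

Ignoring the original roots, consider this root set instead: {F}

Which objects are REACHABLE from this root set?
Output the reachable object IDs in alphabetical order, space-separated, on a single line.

Answer: F

Derivation:
Roots: F
Mark F: refs=null, marked=F
Unmarked (collected): A B C D E G H I J K L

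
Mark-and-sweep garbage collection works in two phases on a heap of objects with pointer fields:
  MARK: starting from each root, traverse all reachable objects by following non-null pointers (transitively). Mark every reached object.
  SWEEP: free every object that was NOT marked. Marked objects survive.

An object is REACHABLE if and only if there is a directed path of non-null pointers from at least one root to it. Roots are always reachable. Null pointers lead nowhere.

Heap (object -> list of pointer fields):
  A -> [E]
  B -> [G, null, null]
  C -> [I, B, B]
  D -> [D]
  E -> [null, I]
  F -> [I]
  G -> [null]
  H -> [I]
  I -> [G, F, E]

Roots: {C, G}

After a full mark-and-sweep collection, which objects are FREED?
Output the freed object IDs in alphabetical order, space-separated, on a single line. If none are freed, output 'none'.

Roots: C G
Mark C: refs=I B B, marked=C
Mark G: refs=null, marked=C G
Mark I: refs=G F E, marked=C G I
Mark B: refs=G null null, marked=B C G I
Mark F: refs=I, marked=B C F G I
Mark E: refs=null I, marked=B C E F G I
Unmarked (collected): A D H

Answer: A D H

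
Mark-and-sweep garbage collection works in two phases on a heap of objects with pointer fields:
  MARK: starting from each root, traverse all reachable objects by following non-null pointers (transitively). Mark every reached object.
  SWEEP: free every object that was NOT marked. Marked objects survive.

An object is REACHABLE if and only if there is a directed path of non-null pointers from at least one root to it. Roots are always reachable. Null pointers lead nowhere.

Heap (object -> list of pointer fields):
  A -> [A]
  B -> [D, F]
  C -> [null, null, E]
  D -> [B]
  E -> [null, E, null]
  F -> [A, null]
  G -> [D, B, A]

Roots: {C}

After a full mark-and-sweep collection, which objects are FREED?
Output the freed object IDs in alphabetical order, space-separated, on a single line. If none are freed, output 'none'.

Roots: C
Mark C: refs=null null E, marked=C
Mark E: refs=null E null, marked=C E
Unmarked (collected): A B D F G

Answer: A B D F G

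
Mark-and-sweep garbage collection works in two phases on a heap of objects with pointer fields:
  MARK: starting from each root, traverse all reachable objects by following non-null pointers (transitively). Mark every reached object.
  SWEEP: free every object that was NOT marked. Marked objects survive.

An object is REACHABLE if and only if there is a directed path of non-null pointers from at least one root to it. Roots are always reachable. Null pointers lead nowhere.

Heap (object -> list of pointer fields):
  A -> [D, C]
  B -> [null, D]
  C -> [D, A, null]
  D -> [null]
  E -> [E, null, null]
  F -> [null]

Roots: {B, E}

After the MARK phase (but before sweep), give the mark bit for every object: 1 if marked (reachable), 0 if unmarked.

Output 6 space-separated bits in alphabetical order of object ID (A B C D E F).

Roots: B E
Mark B: refs=null D, marked=B
Mark E: refs=E null null, marked=B E
Mark D: refs=null, marked=B D E
Unmarked (collected): A C F

Answer: 0 1 0 1 1 0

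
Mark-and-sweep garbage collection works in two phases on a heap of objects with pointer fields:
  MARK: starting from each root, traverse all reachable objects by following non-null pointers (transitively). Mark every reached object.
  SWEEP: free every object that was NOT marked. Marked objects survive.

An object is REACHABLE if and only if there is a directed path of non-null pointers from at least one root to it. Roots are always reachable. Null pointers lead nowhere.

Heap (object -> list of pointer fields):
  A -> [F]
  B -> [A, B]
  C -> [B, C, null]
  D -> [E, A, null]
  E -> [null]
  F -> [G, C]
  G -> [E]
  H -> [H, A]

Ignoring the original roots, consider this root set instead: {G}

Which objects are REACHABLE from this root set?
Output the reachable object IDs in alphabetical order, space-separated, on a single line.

Roots: G
Mark G: refs=E, marked=G
Mark E: refs=null, marked=E G
Unmarked (collected): A B C D F H

Answer: E G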